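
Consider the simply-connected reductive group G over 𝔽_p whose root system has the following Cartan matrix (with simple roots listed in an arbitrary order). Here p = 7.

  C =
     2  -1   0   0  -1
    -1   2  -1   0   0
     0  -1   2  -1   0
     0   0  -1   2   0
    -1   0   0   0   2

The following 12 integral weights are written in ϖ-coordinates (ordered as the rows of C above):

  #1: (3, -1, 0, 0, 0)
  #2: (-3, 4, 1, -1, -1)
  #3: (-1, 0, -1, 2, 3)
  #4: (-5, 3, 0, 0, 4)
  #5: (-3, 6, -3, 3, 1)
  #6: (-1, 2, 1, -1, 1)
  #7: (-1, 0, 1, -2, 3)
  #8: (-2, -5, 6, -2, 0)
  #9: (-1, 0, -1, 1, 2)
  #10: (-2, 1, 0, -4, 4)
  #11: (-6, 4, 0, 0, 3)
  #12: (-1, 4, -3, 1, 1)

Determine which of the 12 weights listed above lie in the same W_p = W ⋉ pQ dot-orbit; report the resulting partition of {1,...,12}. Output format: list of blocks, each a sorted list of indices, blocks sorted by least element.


Cartan matrix: type A_5 (|W|=720); un-permuting the 5 rows.

λ_j+ρ reflected into Ā_7 (⟨·,θ^∨⟩≤7); 5-tuples as given:

    λ_1+ρ ↦ (4, 0, 1, 1, 1)
    λ_2+ρ ↦ (0, 3, 2, 0, 2)
    λ_3+ρ ↦ (0, 1, 0, 2, 3)
    λ_4+ρ ↦ (4, 0, 1, 1, 1)
    λ_5+ρ ↦ (0, 3, 2, 0, 2)
    λ_6+ρ ↦ (0, 3, 2, 0, 2)
    λ_7+ρ ↦ (0, 1, 1, 1, 4)
    λ_8+ρ ↦ (0, 1, 1, 1, 4)
    λ_9+ρ ↦ (0, 1, 0, 2, 3)
    λ_10+ρ ↦ (0, 1, 1, 1, 4)
    λ_11+ρ ↦ (4, 0, 1, 1, 1)
    λ_12+ρ ↦ (0, 3, 2, 0, 2)

These 12 weights hit 4 W_7-dot-orbits; sizes (3, 4, 2, 3):

[[1, 4, 11], [2, 5, 6, 12], [3, 9], [7, 8, 10]]


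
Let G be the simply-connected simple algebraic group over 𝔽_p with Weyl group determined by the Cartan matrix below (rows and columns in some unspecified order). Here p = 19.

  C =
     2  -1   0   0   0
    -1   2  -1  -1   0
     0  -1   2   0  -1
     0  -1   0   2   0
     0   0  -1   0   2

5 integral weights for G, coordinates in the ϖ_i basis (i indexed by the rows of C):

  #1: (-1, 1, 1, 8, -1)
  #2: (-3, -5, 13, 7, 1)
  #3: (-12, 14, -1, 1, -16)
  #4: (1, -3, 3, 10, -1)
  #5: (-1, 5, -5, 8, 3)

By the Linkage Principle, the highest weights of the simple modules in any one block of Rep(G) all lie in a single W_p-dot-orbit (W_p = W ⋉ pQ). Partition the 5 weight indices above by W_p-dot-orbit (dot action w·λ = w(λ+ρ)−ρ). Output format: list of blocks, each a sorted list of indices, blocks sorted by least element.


Root system D_5: the 5×5 matrix C matches after relabeling.

Alcove-folded reps (p=19, 5 weights, presented ϖ-order):

    λ_1+ρ ↦ (0, 2, 2, 9, 0)
    λ_2+ρ ↦ (4, 1, 1, 2, 1)
    λ_3+ρ ↦ (0, 2, 2, 9, 0)
    λ_4+ρ ↦ (0, 2, 2, 9, 0)
    λ_5+ρ ↦ (0, 2, 2, 9, 0)

Grouping the 5 weights by Ā_19-representative: 2 linkage classes.

[[1, 3, 4, 5], [2]]


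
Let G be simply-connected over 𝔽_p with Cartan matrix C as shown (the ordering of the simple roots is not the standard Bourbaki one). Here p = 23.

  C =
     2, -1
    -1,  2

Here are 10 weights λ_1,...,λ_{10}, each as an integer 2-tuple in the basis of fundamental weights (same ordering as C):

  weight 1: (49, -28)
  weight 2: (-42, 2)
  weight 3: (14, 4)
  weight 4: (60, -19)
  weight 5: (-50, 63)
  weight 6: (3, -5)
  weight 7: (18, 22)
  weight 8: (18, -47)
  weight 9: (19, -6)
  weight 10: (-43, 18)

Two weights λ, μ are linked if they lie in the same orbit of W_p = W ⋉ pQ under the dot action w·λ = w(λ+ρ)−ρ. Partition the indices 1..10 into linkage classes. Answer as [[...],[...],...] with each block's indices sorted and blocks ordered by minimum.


Dynkin diagram of C (from the 2 off-diagonal −1 entries): A_2.

W_23-reps of the 10 weights in Ā_23 (same 2-coord order as C):

  λ_1 → (0, 4)
  λ_2 → (15, 5)
  λ_3 → (15, 5)
  λ_4 → (15, 5)
  λ_5 → (15, 5)
  λ_6 → (0, 4)
  λ_7 → (0, 4)
  λ_8 → (0, 4)
  λ_9 → (15, 5)
  λ_10 → (0, 4)

2 distinct reps among the 10 weights ⇒ 2 W_23-linkage classes:

[[1, 6, 7, 8, 10], [2, 3, 4, 5, 9]]


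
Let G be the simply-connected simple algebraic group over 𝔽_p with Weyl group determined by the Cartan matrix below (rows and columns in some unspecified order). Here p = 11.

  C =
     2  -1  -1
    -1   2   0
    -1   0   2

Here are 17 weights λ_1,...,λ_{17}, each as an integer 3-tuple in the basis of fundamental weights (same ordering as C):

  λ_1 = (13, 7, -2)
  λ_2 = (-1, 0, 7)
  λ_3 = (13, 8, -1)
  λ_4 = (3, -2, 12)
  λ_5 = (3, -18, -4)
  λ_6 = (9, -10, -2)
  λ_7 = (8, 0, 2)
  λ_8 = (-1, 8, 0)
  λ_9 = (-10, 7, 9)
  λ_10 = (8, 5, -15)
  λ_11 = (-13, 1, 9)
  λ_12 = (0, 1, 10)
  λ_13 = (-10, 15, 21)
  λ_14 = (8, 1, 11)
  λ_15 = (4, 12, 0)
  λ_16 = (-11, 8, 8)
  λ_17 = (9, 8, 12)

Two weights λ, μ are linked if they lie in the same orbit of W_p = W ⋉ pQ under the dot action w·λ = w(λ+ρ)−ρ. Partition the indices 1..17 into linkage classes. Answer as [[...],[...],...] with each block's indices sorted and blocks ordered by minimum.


A_3 Cartan matrix, 3 simple roots permuted; ρ=(1,1,1).

Each λ_j+ρ reduced to Ā_11; 3-tuples below use C's row order:

  λ_1+ρ ↦ (0, 1, 8);  λ_2+ρ ↦ (0, 1, 8);  λ_3+ρ ↦ (0, 1, 8);  λ_4+ρ ↦ (2, 3, 5);  λ_5+ρ ↦ (2, 3, 5);  λ_6+ρ ↦ (0, 9, 1);  λ_7+ρ ↦ (8, 1, 1);  λ_8+ρ ↦ (0, 9, 1);  λ_9+ρ ↦ (8, 1, 1);  λ_10+ρ ↦ (2, 3, 5);  λ_11+ρ ↦ (0, 9, 1);  λ_12+ρ ↦ (0, 1, 8);  λ_13+ρ ↦ (5, 4, 2);  λ_14+ρ ↦ (0, 9, 1);  λ_15+ρ ↦ (2, 3, 5);  λ_16+ρ ↦ (8, 1, 1);  λ_17+ρ ↦ (8, 1, 1)

These 17 weights hit 5 W_11-dot-orbits; sizes (4, 4, 4, 4, 1):

[[1, 2, 3, 12], [4, 5, 10, 15], [6, 8, 11, 14], [7, 9, 16, 17], [13]]


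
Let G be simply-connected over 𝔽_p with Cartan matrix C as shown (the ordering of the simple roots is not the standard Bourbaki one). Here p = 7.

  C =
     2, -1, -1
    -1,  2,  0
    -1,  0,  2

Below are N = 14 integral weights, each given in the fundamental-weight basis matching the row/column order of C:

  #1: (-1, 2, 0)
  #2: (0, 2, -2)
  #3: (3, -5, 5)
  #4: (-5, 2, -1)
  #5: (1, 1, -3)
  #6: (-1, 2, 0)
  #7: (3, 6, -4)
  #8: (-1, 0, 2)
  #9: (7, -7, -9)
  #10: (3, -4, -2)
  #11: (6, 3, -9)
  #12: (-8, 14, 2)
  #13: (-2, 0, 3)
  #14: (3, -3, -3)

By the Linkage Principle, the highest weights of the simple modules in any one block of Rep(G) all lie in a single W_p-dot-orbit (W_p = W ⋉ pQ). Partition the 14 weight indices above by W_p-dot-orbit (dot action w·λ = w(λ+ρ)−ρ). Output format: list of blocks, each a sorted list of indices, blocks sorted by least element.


Cartan matrix: type A_3 (|W|=24); un-permuting the 3 rows.

Alcove-folded reps (p=7, 14 weights, presented ϖ-order):

    λ_1 → (0, 3, 1)
    λ_2 → (0, 3, 1)
    λ_3 → (0, 1, 3)
    λ_4 → (1, 0, 3)
    λ_5 → (0, 2, 2)
    λ_6 → (0, 3, 1)
    λ_7 → (0, 3, 1)
    λ_8 → (0, 1, 3)
    λ_9 → (5, 1, 1)
    λ_10 → (0, 3, 1)
    λ_11 → (0, 1, 3)
    λ_12 → (0, 1, 3)
    λ_13 → (1, 0, 3)
    λ_14 → (0, 2, 2)

Grouping the 14 weights by Ā_7-representative: 5 linkage classes.

[[1, 2, 6, 7, 10], [3, 8, 11, 12], [4, 13], [5, 14], [9]]


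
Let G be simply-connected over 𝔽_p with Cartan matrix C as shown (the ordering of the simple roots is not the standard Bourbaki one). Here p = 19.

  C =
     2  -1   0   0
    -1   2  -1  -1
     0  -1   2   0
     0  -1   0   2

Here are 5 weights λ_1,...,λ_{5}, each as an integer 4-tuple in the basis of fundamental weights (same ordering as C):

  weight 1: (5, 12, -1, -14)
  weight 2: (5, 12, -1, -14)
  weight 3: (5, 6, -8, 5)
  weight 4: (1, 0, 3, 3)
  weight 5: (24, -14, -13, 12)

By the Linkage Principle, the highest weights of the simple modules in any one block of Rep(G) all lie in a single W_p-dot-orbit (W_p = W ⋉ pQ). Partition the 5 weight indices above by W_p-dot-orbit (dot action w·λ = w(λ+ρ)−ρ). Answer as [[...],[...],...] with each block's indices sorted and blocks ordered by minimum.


C ↔ D_4 under row/col permutation; |W(D_4)| = 192.

Alcove-folded reps (p=19, 5 weights, presented ϖ-order):

  1: (6, 0, 0, 13) · 2: (6, 0, 0, 13) · 3: (6, 0, 7, 6) · 4: (2, 1, 4, 4) · 5: (6, 0, 7, 6)

The 5 indices split into 3 linkage classes (same alcove rep ⇔ same W_19-dot-orbit):

[[1, 2], [3, 5], [4]]


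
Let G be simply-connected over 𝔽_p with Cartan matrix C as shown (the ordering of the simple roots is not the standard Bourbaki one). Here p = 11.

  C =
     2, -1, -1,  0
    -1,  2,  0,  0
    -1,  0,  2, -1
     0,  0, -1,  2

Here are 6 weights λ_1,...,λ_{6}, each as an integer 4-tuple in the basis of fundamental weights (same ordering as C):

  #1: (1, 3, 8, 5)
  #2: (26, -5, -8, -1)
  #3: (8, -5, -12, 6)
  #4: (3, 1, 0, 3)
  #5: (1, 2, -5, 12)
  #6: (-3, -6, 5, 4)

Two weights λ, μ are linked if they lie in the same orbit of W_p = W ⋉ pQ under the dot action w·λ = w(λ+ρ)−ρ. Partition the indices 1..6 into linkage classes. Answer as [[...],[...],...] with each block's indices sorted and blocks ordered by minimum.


A_4 Cartan matrix, 4 simple roots permuted; ρ=(1,1,1,1).

Alcove-folded reps (p=11, 6 weights, presented ϖ-order):

  [1] (4, 2, 1, 4) · [2] (4, 2, 1, 4) · [3] (4, 2, 1, 4) · [4] (4, 2, 1, 4) · [5] (0, 2, 2, 6) · [6] (4, 2, 1, 4)

Linkage partition of the 6 weights (2 classes, p=11):

[[1, 2, 3, 4, 6], [5]]


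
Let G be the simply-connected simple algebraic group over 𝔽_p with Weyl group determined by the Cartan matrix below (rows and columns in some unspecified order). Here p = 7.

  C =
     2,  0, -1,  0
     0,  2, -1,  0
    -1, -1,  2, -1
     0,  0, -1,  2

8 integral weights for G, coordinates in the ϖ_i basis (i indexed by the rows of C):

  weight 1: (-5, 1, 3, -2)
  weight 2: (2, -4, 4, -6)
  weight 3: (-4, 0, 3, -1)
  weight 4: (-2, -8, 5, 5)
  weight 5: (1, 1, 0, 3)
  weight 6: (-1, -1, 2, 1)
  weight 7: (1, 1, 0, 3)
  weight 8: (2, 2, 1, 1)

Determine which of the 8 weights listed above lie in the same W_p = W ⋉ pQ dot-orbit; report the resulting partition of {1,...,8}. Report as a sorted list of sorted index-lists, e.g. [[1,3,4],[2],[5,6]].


Cartan matrix: type D_4 (|W|=192); un-permuting the 4 rows.

W_7-reps of the 8 weights in Ā_7 (same 4-coord order as C):

  [1] (3, 1, 1, 0);  [2] (0, 0, 2, 2);  [3] (3, 1, 1, 0);  [4] (3, 1, 1, 0);  [5] (0, 0, 2, 2);  [6] (0, 0, 2, 2);  [7] (0, 0, 2, 2);  [8] (0, 0, 2, 1)

Linkage partition of the 8 weights (3 classes, p=7):

[[1, 3, 4], [2, 5, 6, 7], [8]]


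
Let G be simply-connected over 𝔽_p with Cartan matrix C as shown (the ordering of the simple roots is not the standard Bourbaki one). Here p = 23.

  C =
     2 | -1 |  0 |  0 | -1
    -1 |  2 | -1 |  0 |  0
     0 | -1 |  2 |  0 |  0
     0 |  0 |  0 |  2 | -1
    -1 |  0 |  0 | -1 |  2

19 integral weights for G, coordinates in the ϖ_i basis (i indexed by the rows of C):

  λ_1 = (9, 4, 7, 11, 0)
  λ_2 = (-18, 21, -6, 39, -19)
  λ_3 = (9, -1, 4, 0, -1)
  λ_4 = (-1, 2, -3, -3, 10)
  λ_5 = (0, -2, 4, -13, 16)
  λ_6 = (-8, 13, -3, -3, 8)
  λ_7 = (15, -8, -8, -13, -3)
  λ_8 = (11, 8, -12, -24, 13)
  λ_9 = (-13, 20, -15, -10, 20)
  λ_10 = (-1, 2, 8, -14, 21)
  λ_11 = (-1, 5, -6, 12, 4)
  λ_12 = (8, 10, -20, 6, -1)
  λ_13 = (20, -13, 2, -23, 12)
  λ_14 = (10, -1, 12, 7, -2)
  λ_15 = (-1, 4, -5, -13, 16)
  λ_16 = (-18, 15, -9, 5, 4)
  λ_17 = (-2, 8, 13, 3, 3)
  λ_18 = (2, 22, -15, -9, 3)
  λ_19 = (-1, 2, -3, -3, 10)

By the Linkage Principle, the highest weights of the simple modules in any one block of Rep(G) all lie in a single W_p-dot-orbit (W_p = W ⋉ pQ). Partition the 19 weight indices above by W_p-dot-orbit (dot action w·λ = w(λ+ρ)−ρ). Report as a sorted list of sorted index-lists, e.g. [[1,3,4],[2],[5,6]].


A_5 Cartan matrix, 5 simple roots permuted; ρ=(1,1,1,1,1).

λ_j+ρ reflected into Ā_23 (⟨·,θ^∨⟩≤23); 5-tuples as given:

    λ_1+ρ ↦ (10, 0, 5, 1, 0)
    λ_2+ρ ↦ (0, 1, 4, 12, 5)
    λ_3+ρ ↦ (10, 0, 5, 1, 0)
    λ_4+ρ ↦ (0, 1, 2, 2, 9)
    λ_5+ρ ↦ (0, 1, 4, 12, 5)
    λ_6+ρ ↦ (7, 5, 2, 2, 0)
    λ_7+ρ ↦ (7, 5, 2, 2, 0)
    λ_8+ρ ↦ (0, 1, 2, 2, 9)
    λ_9+ρ ↦ (7, 5, 2, 2, 0)
    λ_10+ρ ↦ (0, 1, 2, 2, 9)
    λ_11+ρ ↦ (0, 1, 4, 12, 5)
    λ_12+ρ ↦ (1, 8, 7, 3, 0)
    λ_13+ρ ↦ (0, 1, 2, 2, 9)
    λ_14+ρ ↦ (10, 0, 5, 1, 0)
    λ_15+ρ ↦ (0, 1, 4, 12, 5)
    λ_16+ρ ↦ (4, 4, 1, 6, 2)
    λ_17+ρ ↦ (1, 8, 7, 3, 0)
    λ_18+ρ ↦ (1, 8, 7, 3, 0)
    λ_19+ρ ↦ (0, 1, 2, 2, 9)

Grouping the 19 weights by Ā_23-representative: 6 linkage classes.

[[1, 3, 14], [2, 5, 11, 15], [4, 8, 10, 13, 19], [6, 7, 9], [12, 17, 18], [16]]


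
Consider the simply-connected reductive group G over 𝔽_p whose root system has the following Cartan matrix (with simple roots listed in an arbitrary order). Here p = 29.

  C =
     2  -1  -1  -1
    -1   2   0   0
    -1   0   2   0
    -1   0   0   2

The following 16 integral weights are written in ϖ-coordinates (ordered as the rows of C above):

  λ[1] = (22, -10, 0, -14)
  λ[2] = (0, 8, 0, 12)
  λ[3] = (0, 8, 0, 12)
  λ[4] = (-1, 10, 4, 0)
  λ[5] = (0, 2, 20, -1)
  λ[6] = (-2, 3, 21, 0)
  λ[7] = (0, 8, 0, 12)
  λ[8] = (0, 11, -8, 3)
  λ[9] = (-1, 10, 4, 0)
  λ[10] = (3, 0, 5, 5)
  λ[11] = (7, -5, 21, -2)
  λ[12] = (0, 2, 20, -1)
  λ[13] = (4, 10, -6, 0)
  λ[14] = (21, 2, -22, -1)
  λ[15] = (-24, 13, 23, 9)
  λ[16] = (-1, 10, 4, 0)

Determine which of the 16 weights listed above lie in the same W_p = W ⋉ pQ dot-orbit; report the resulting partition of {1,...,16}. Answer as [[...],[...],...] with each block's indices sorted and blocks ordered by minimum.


Dynkin diagram of C (from the 6 off-diagonal −1 entries): D_4.

Each λ_j+ρ reduced to Ā_29; 4-tuples below use C's row order:

  λ_1 → (1, 9, 1, 13) · λ_2 → (1, 9, 1, 13) · λ_3 → (1, 9, 1, 13) · λ_4 → (0, 11, 5, 1) · λ_5 → (1, 3, 21, 0) · λ_6 → (1, 3, 21, 0) · λ_7 → (1, 9, 1, 13) · λ_8 → (4, 6, 1, 2) · λ_9 → (0, 11, 5, 1) · λ_10 → (4, 1, 6, 6) · λ_11 → (1, 3, 21, 0) · λ_12 → (1, 3, 21, 0) · λ_13 → (0, 11, 5, 1) · λ_14 → (1, 3, 21, 0) · λ_15 → (1, 9, 1, 13) · λ_16 → (0, 11, 5, 1)

Partition of {1..16} into 5 W_29-dot-orbits:

[[1, 2, 3, 7, 15], [4, 9, 13, 16], [5, 6, 11, 12, 14], [8], [10]]


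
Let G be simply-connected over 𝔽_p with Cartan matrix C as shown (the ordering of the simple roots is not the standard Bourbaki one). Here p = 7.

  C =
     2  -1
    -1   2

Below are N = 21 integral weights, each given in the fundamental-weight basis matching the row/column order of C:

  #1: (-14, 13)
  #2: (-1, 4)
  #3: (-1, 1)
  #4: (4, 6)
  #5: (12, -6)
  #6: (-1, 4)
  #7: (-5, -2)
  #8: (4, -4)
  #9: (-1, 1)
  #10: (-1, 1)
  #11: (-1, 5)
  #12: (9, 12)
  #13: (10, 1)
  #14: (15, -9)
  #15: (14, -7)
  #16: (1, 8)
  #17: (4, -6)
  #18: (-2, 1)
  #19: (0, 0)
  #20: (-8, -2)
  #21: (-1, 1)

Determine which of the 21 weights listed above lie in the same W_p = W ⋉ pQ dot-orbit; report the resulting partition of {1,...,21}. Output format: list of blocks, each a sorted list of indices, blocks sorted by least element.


Cartan matrix: type A_2 (|W|=6); un-permuting the 2 rows.

Ā_7 reps of the 21 weights (A_2, coords as presented):

  1: (0, 6)
  2: (0, 5)
  3: (0, 2)
  4: (0, 2)
  5: (1, 1)
  6: (0, 5)
  7: (1, 4)
  8: (2, 3)
  9: (0, 2)
  10: (0, 2)
  11: (0, 6)
  12: (1, 4)
  13: (1, 4)
  14: (1, 1)
  15: (1, 1)
  16: (2, 3)
  17: (0, 5)
  18: (1, 1)
  19: (1, 1)
  20: (0, 6)
  21: (0, 2)

Partition of {1..21} into 6 W_7-dot-orbits:

[[1, 11, 20], [2, 6, 17], [3, 4, 9, 10, 21], [5, 14, 15, 18, 19], [7, 12, 13], [8, 16]]


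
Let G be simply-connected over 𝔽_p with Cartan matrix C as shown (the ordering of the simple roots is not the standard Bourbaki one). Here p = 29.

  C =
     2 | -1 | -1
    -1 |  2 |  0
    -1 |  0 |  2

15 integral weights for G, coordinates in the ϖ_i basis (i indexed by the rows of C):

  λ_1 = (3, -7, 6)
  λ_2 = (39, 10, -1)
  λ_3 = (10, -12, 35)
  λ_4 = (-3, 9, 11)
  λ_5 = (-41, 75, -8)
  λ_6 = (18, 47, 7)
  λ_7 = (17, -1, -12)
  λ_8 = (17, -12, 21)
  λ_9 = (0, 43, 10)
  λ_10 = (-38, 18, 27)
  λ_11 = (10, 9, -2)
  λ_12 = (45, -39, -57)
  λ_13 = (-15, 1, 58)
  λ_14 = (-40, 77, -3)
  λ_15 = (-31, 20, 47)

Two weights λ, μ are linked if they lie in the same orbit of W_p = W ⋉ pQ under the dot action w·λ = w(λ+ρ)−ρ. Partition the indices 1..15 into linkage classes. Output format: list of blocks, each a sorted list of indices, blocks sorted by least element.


Type A_3, rank 3, |W|=24; reorder rows/cols to standard.

λ_j+ρ reflected into Ā_29 (⟨·,θ^∨⟩≤29); 3-tuples as given:

  [1] (2, 4, 5)
  [2] (7, 0, 11)
  [3] (7, 0, 11)
  [4] (2, 8, 10)
  [5] (7, 0, 11)
  [6] (2, 8, 10)
  [7] (7, 0, 11)
  [8] (7, 0, 11)
  [9] (15, 2, 1)
  [10] (10, 10, 1)
  [11] (10, 10, 1)
  [12] (2, 8, 10)
  [13] (15, 2, 1)
  [14] (2, 8, 10)
  [15] (10, 10, 1)

Partition of {1..15} into 5 W_29-dot-orbits:

[[1], [2, 3, 5, 7, 8], [4, 6, 12, 14], [9, 13], [10, 11, 15]]


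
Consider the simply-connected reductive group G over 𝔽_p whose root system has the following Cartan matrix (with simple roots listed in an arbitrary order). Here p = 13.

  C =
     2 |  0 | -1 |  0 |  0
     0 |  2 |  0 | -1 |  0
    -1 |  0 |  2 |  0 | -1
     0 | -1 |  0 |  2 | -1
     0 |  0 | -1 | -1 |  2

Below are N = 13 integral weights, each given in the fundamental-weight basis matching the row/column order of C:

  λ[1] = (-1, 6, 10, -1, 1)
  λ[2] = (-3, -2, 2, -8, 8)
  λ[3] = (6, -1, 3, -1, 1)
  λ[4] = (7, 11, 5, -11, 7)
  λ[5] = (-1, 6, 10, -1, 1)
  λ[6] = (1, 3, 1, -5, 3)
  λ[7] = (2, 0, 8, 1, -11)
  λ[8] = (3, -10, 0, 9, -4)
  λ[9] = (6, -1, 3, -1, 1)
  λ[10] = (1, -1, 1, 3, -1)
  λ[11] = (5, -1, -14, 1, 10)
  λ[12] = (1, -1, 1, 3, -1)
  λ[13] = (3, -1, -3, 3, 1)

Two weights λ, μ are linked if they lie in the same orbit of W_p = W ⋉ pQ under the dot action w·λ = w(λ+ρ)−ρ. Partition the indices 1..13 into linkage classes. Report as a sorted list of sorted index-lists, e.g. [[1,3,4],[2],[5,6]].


Type A_5, rank 5, |W|=720; reorder rows/cols to standard.

Each λ_j+ρ reduced to Ā_13; 5-tuples below use C's row order:

  λ_1 → (7, 0, 4, 0, 2) · λ_2 → (2, 7, 1, 1, 1) · λ_3 → (7, 0, 4, 0, 2) · λ_4 → (2, 7, 1, 1, 1) · λ_5 → (7, 0, 4, 0, 2) · λ_6 → (2, 0, 2, 4, 0) · λ_7 → (2, 7, 1, 1, 1) · λ_8 → (2, 7, 1, 1, 1) · λ_9 → (7, 0, 4, 0, 2) · λ_10 → (2, 0, 2, 4, 0) · λ_11 → (7, 0, 4, 0, 2) · λ_12 → (2, 0, 2, 4, 0) · λ_13 → (2, 0, 2, 4, 0)

These 13 weights hit 3 W_13-dot-orbits; sizes (5, 4, 4):

[[1, 3, 5, 9, 11], [2, 4, 7, 8], [6, 10, 12, 13]]


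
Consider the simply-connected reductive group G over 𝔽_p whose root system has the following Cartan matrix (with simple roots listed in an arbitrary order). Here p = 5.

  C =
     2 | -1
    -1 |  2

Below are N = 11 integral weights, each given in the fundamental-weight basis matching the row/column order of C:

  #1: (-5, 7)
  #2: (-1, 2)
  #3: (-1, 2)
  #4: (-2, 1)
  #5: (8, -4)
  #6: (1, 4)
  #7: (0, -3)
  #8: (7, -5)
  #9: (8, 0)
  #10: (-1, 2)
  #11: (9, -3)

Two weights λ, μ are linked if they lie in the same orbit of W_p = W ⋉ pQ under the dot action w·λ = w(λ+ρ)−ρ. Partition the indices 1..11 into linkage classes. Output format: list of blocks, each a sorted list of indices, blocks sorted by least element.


Cartan matrix: type A_2 (|W|=6); un-permuting the 2 rows.

λ_j+ρ reflected into Ā_5 (⟨·,θ^∨⟩≤5); 2-tuples as given:

  [1] (1, 1);  [2] (0, 3);  [3] (0, 3);  [4] (1, 1);  [5] (1, 1);  [6] (0, 3);  [7] (1, 1);  [8] (1, 1);  [9] (0, 4);  [10] (0, 3);  [11] (0, 3)

The 11 indices split into 3 linkage classes (same alcove rep ⇔ same W_5-dot-orbit):

[[1, 4, 5, 7, 8], [2, 3, 6, 10, 11], [9]]


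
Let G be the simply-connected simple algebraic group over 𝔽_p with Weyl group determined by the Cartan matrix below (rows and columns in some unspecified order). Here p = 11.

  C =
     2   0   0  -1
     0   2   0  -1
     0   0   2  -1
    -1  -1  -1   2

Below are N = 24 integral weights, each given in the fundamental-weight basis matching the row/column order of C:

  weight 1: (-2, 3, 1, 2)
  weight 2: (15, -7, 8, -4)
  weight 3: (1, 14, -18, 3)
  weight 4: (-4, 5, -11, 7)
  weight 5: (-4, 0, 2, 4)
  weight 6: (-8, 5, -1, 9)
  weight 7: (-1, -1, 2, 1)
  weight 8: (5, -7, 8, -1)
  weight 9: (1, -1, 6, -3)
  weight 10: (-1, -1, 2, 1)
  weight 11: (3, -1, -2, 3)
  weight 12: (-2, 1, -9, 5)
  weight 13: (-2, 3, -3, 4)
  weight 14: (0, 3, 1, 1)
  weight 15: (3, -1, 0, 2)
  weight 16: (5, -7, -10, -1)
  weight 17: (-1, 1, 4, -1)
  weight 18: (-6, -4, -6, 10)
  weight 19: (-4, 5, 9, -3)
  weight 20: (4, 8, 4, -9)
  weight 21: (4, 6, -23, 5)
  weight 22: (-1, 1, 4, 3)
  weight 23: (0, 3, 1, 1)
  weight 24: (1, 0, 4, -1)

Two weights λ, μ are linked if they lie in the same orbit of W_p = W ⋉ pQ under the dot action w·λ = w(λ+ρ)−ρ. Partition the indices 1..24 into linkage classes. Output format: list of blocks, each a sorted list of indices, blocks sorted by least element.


Type D_4, rank 4, |W|=192; reorder rows/cols to standard.

Ā_11 reps of the 24 weights (D_4, coords as presented):

  λ_1 → (1, 4, 2, 2);  λ_2 → (0, 0, 3, 2);  λ_3 → (1, 4, 2, 2);  λ_4 → (2, 1, 5, 0);  λ_5 → (3, 1, 3, 2);  λ_6 → (2, 1, 5, 0);  λ_7 → (0, 0, 3, 2);  λ_8 → (0, 0, 3, 2);  λ_9 → (0, 2, 5, 0);  λ_10 → (0, 0, 3, 2);  λ_11 → (4, 0, 1, 3);  λ_12 → (2, 1, 5, 0);  λ_13 → (1, 4, 2, 2);  λ_14 → (1, 4, 2, 2);  λ_15 → (4, 0, 1, 3);  λ_16 → (0, 0, 3, 2);  λ_17 → (0, 2, 5, 0);  λ_18 → (3, 1, 3, 2);  λ_19 → (2, 1, 5, 0);  λ_20 → (3, 1, 3, 2);  λ_21 → (0, 2, 5, 0);  λ_22 → (0, 2, 5, 0);  λ_23 → (1, 4, 2, 2);  λ_24 → (2, 1, 5, 0)

These 24 weights hit 6 W_11-dot-orbits; sizes (5, 5, 5, 3, 4, 2):

[[1, 3, 13, 14, 23], [2, 7, 8, 10, 16], [4, 6, 12, 19, 24], [5, 18, 20], [9, 17, 21, 22], [11, 15]]


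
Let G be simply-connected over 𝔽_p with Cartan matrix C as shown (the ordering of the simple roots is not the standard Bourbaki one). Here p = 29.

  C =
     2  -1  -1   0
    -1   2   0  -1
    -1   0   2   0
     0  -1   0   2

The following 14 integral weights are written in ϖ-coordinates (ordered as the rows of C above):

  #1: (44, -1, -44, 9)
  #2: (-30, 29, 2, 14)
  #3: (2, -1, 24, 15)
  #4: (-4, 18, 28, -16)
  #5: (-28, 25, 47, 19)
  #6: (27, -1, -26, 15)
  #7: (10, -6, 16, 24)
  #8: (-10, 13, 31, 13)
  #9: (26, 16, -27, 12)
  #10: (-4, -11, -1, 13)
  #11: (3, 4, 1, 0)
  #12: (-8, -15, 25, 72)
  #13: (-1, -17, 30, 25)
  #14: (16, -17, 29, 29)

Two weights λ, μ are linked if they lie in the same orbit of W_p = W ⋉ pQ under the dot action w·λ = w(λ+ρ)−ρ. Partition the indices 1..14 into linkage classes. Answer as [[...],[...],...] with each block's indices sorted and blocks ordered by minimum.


Root system A_4: the 4×4 matrix C matches after relabeling.

Folding the 14 weights λ_j+ρ into Ā_29 (reps in the given 4-coord order):

  1: (14, 2, 3, 0) · 2: (3, 0, 10, 1) · 3: (3, 0, 10, 1) · 4: (3, 0, 10, 1) · 5: (9, 9, 8, 1) · 6: (3, 0, 10, 1) · 7: (4, 5, 2, 1) · 8: (6, 3, 1, 5) · 9: (1, 1, 1, 15) · 10: (3, 0, 10, 1) · 11: (4, 5, 2, 1) · 12: (6, 3, 1, 5) · 13: (14, 2, 3, 0) · 14: (1, 1, 1, 15)

6 distinct reps among the 14 weights ⇒ 6 W_29-linkage classes:

[[1, 13], [2, 3, 4, 6, 10], [5], [7, 11], [8, 12], [9, 14]]


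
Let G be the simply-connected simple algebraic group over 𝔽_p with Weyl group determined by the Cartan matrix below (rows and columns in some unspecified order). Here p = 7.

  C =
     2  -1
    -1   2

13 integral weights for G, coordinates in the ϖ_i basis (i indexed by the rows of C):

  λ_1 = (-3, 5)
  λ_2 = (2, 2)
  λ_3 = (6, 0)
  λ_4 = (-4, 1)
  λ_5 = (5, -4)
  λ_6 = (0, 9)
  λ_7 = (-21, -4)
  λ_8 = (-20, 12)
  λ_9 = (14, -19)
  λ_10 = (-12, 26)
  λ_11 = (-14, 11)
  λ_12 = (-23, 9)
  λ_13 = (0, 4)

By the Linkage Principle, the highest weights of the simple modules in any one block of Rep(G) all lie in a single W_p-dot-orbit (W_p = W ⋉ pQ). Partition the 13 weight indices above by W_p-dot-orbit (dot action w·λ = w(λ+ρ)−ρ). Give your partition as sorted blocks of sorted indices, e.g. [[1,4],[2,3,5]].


Type A_2, rank 2, |W|=6; reorder rows/cols to standard.

Folding the 13 weights λ_j+ρ into Ā_7 (reps in the given 2-coord order):

  λ_1+ρ ↦ (2, 4)
  λ_2+ρ ↦ (3, 3)
  λ_3+ρ ↦ (6, 0)
  λ_4+ρ ↦ (2, 1)
  λ_5+ρ ↦ (3, 3)
  λ_6+ρ ↦ (3, 3)
  λ_7+ρ ↦ (2, 1)
  λ_8+ρ ↦ (5, 1)
  λ_9+ρ ↦ (3, 3)
  λ_10+ρ ↦ (2, 1)
  λ_11+ρ ↦ (1, 5)
  λ_12+ρ ↦ (2, 4)
  λ_13+ρ ↦ (1, 5)

These 13 weights hit 6 W_7-dot-orbits; sizes (2, 4, 1, 3, 1, 2):

[[1, 12], [2, 5, 6, 9], [3], [4, 7, 10], [8], [11, 13]]


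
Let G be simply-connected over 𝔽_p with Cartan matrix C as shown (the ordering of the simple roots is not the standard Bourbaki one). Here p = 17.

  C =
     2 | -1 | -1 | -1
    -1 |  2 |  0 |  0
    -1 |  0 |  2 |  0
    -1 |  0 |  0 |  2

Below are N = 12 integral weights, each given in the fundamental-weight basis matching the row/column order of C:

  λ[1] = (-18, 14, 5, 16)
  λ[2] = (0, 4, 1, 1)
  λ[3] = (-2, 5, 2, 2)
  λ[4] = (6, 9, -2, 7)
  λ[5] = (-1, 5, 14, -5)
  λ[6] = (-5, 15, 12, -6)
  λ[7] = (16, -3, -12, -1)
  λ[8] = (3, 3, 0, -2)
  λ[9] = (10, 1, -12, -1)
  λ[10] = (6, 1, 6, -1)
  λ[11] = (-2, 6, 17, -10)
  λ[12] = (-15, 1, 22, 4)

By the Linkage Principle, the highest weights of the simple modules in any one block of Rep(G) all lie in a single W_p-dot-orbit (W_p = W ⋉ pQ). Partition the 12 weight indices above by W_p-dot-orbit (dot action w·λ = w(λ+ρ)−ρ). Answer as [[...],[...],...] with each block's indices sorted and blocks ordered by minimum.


Cartan matrix: type D_4 (|W|=192); un-permuting the 4 rows.

λ_j+ρ reflected into Ā_17 (⟨·,θ^∨⟩≤17); 4-tuples as given:

  λ_1 → (0, 2, 11, 0) · λ_2 → (1, 5, 2, 2) · λ_3 → (1, 5, 2, 2) · λ_4 → (1, 2, 7, 0) · λ_5 → (0, 2, 11, 0) · λ_6 → (3, 4, 1, 1) · λ_7 → (0, 2, 11, 0) · λ_8 → (3, 4, 1, 1) · λ_9 → (0, 2, 11, 0) · λ_10 → (1, 2, 7, 0) · λ_11 → (1, 2, 7, 0) · λ_12 → (1, 5, 2, 2)

Linkage partition of the 12 weights (4 classes, p=17):

[[1, 5, 7, 9], [2, 3, 12], [4, 10, 11], [6, 8]]


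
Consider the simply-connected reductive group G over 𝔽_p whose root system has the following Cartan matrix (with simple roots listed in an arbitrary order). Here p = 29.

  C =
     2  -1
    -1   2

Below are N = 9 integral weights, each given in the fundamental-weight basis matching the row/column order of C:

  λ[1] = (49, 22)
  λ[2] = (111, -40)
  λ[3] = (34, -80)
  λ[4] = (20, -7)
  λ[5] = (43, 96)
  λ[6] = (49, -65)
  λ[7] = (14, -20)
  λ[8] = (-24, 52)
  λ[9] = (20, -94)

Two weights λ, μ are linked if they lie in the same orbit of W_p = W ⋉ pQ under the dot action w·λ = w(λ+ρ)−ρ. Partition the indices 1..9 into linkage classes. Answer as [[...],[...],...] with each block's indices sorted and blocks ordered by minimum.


A_2 Cartan matrix, 2 simple roots permuted; ρ=(1,1).

Alcove-folded reps (p=29, 9 weights, presented ϖ-order):

  λ_1 → (15, 6) · λ_2 → (4, 15) · λ_3 → (15, 6) · λ_4 → (15, 6) · λ_5 → (4, 15) · λ_6 → (15, 6) · λ_7 → (4, 15) · λ_8 → (1, 5) · λ_9 → (15, 6)

The 9 indices split into 3 linkage classes (same alcove rep ⇔ same W_29-dot-orbit):

[[1, 3, 4, 6, 9], [2, 5, 7], [8]]


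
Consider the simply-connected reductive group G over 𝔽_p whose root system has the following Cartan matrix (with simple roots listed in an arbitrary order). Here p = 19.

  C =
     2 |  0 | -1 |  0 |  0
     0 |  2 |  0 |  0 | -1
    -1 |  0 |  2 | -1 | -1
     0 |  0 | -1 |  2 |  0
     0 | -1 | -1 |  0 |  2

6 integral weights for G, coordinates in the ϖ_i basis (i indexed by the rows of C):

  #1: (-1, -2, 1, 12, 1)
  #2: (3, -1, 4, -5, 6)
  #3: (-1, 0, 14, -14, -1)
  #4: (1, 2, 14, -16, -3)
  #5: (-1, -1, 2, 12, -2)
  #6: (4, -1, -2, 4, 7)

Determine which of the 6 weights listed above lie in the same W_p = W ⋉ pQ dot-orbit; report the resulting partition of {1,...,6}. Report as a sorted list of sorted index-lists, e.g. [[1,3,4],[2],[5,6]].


Type D_5, rank 5, |W|=1920; reorder rows/cols to standard.

λ_j+ρ reflected into Ā_19 (⟨·,θ^∨⟩≤19); 5-tuples as given:

  λ_1+ρ ↦ (0, 1, 2, 13, 0)
  λ_2+ρ ↦ (4, 0, 1, 4, 2)
  λ_3+ρ ↦ (0, 1, 2, 13, 0)
  λ_4+ρ ↦ (0, 1, 2, 13, 0)
  λ_5+ρ ↦ (0, 1, 2, 13, 0)
  λ_6+ρ ↦ (4, 0, 1, 4, 2)

Linkage partition of the 6 weights (2 classes, p=19):

[[1, 3, 4, 5], [2, 6]]


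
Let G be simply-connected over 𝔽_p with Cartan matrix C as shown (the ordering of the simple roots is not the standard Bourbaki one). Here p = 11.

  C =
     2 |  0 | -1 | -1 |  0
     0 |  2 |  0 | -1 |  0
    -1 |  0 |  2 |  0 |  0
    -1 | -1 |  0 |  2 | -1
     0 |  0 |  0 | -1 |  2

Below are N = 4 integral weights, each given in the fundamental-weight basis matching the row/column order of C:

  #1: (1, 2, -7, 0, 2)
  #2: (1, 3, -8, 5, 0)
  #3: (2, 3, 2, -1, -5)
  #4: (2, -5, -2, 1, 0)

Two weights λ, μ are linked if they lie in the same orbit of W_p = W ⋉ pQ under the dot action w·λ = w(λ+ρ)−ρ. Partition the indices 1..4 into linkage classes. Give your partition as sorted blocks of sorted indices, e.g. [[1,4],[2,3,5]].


D_5 Cartan matrix, 5 simple roots permuted; ρ=(1,1,1,1,1).

Ā_11 reps of the 4 weights (D_5, coords as presented):

  1: (1, 0, 2, 3, 0)
  2: (0, 2, 1, 1, 1)
  3: (1, 0, 2, 3, 0)
  4: (0, 2, 1, 1, 1)

Grouping the 4 weights by Ā_11-representative: 2 linkage classes.

[[1, 3], [2, 4]]


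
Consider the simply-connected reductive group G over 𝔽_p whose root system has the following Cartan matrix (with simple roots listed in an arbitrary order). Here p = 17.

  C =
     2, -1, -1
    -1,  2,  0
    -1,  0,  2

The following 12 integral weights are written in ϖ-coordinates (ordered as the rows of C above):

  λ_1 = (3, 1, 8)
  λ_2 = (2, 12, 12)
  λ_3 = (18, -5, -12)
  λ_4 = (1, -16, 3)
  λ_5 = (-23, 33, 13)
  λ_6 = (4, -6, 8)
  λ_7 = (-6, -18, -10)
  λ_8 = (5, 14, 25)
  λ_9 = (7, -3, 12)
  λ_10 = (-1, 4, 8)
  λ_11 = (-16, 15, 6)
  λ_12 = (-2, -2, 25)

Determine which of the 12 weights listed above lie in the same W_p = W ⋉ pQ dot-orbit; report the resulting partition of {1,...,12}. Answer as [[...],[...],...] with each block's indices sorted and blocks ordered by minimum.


Root system A_3: the 3×3 matrix C matches after relabeling.

Ā_17 reps of the 12 weights (A_3, coords as presented):

  [1] (4, 2, 9)
  [2] (3, 1, 1)
  [3] (4, 2, 9)
  [4] (4, 2, 9)
  [5] (0, 5, 9)
  [6] (0, 5, 9)
  [7] (0, 5, 3)
  [8] (4, 2, 9)
  [9] (4, 2, 9)
  [10] (0, 5, 9)
  [11] (7, 1, 8)
  [12] (7, 1, 8)

The 12 indices split into 5 linkage classes (same alcove rep ⇔ same W_17-dot-orbit):

[[1, 3, 4, 8, 9], [2], [5, 6, 10], [7], [11, 12]]


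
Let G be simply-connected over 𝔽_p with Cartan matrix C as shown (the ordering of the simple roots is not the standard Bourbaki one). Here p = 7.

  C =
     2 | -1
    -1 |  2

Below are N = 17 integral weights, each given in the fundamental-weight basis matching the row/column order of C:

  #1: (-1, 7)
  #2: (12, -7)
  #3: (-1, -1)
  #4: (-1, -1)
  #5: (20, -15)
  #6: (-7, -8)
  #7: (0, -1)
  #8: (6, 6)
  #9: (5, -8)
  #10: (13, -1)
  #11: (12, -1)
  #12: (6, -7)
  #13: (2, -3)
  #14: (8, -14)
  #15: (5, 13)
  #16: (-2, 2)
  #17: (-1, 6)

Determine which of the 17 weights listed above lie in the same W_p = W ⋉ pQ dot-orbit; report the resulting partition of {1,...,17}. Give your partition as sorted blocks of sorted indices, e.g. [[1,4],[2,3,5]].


Root system A_2: the 2×2 matrix C matches after relabeling.

Each λ_j+ρ reduced to Ā_7; 2-tuples below use C's row order:

    λ_1 → (1, 6)
    λ_2 → (1, 0)
    λ_3 → (0, 0)
    λ_4 → (0, 0)
    λ_5 → (0, 7)
    λ_6 → (1, 0)
    λ_7 → (1, 0)
    λ_8 → (0, 0)
    λ_9 → (1, 6)
    λ_10 → (0, 7)
    λ_11 → (1, 6)
    λ_12 → (1, 6)
    λ_13 → (1, 2)
    λ_14 → (2, 1)
    λ_15 → (1, 6)
    λ_16 → (1, 2)
    λ_17 → (0, 7)

Linkage partition of the 17 weights (6 classes, p=7):

[[1, 9, 11, 12, 15], [2, 6, 7], [3, 4, 8], [5, 10, 17], [13, 16], [14]]


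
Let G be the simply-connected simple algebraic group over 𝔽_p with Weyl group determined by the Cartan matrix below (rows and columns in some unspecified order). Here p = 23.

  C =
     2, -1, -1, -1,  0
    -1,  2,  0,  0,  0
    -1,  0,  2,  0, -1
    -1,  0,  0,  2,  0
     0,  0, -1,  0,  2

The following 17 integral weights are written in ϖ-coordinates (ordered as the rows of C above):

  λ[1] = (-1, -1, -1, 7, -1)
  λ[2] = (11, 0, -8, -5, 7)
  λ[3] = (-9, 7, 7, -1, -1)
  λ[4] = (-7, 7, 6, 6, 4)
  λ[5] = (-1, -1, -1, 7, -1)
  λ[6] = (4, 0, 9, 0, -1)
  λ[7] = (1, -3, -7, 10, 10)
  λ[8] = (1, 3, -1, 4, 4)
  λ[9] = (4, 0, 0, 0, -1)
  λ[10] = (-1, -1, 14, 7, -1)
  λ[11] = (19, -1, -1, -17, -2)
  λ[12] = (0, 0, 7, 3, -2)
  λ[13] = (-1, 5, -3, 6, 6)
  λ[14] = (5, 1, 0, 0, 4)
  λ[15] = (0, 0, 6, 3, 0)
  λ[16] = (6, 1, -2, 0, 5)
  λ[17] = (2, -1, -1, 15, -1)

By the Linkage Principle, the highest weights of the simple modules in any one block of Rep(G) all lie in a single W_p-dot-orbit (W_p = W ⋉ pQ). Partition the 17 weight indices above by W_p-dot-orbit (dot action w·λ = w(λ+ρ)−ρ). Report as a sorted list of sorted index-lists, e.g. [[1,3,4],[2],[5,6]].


Dynkin diagram of C (from the 8 off-diagonal −1 entries): D_5.

Folding the 17 weights λ_j+ρ into Ā_23 (reps in the given 5-coord order):

  [1] (0, 0, 0, 8, 0) · [2] (1, 1, 7, 4, 1) · [3] (0, 0, 0, 8, 0) · [4] (6, 2, 1, 1, 5) · [5] (0, 0, 0, 8, 0) · [6] (5, 1, 1, 1, 0) · [7] (2, 4, 0, 5, 5) · [8] (2, 4, 0, 5, 5) · [9] (5, 1, 1, 1, 0) · [10] (0, 0, 0, 8, 0) · [11] (3, 0, 0, 16, 0) · [12] (1, 1, 7, 4, 1) · [13] (2, 4, 0, 5, 5) · [14] (6, 2, 1, 1, 5) · [15] (1, 1, 7, 4, 1) · [16] (6, 2, 1, 1, 5) · [17] (3, 0, 0, 16, 0)

These 17 weights hit 6 W_23-dot-orbits; sizes (4, 3, 3, 2, 3, 2):

[[1, 3, 5, 10], [2, 12, 15], [4, 14, 16], [6, 9], [7, 8, 13], [11, 17]]


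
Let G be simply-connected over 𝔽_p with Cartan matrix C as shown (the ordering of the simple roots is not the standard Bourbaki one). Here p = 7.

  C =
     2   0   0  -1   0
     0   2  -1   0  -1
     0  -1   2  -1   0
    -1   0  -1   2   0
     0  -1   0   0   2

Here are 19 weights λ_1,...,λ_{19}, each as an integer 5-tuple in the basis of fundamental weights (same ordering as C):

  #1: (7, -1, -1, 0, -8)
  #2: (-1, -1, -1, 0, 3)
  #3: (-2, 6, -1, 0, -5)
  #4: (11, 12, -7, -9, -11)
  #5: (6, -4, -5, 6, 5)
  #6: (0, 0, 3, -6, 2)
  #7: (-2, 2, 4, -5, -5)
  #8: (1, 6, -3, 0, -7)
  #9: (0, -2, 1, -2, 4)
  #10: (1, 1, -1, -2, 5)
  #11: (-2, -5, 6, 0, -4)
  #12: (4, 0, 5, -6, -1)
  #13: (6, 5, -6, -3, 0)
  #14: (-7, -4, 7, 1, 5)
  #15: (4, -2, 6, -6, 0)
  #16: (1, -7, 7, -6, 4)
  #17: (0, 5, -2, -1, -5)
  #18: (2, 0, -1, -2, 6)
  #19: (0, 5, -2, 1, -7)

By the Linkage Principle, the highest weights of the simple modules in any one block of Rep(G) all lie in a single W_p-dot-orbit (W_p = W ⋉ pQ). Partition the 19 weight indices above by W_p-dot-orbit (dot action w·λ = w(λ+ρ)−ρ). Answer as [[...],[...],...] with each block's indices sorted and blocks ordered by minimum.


C ↔ A_5 under row/col permutation; |W(A_5)| = 720.

Ā_7 reps of the 19 weights (A_5, coords as presented):

  λ_1+ρ ↦ (0, 1, 1, 5, 0);  λ_2+ρ ↦ (0, 0, 0, 1, 4);  λ_3+ρ ↦ (0, 3, 0, 0, 3);  λ_4+ρ ↦ (3, 0, 1, 0, 2);  λ_5+ρ ↦ (0, 3, 0, 0, 3);  λ_6+ρ ↦ (3, 0, 1, 0, 2);  λ_7+ρ ↦ (3, 0, 1, 0, 2);  λ_8+ρ ↦ (0, 1, 0, 1, 4);  λ_9+ρ ↦ (0, 1, 0, 1, 4);  λ_10+ρ ↦ (0, 1, 0, 1, 4);  λ_11+ρ ↦ (0, 3, 0, 0, 3);  λ_12+ρ ↦ (0, 1, 1, 5, 0);  λ_13+ρ ↦ (0, 1, 1, 5, 0);  λ_14+ρ ↦ (3, 0, 1, 0, 2);  λ_15+ρ ↦ (0, 1, 1, 5, 0);  λ_16+ρ ↦ (1, 2, 2, 1, 0);  λ_17+ρ ↦ (0, 1, 0, 1, 4);  λ_18+ρ ↦ (0, 0, 0, 1, 4);  λ_19+ρ ↦ (0, 1, 0, 1, 4)

Grouping the 19 weights by Ā_7-representative: 6 linkage classes.

[[1, 12, 13, 15], [2, 18], [3, 5, 11], [4, 6, 7, 14], [8, 9, 10, 17, 19], [16]]


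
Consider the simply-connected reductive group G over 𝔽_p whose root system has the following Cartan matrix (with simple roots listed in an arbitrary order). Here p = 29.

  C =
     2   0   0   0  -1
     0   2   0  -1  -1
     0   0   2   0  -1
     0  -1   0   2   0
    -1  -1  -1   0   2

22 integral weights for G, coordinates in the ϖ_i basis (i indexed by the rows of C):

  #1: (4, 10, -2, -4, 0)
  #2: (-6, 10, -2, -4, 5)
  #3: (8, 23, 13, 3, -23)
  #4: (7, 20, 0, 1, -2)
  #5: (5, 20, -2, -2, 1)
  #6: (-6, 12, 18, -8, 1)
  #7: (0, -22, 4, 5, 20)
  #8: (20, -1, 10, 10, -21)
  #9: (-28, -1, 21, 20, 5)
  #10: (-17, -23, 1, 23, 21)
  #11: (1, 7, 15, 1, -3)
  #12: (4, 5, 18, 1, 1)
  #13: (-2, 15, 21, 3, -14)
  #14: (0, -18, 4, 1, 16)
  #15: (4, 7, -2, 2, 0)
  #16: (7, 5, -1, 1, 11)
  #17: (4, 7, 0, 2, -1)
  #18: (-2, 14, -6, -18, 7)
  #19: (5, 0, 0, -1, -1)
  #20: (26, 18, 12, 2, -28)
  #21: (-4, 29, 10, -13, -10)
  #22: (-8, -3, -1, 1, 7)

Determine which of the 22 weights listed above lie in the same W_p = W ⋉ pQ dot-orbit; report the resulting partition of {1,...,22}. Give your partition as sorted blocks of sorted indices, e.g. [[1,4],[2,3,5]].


Dynkin diagram of C (from the 8 off-diagonal −1 entries): D_5.

Alcove-folded reps (p=29, 22 weights, presented ϖ-order):

    [1] (5, 8, 1, 3, 0)
    [2] (5, 8, 1, 3, 0)
    [3] (13, 0, 8, 4, 1)
    [4] (6, 1, 1, 0, 0)
    [5] (6, 1, 1, 0, 0)
    [6] (0, 3, 14, 2, 2)
    [7] (1, 2, 5, 15, 0)
    [8] (8, 2, 0, 9, 1)
    [9] (6, 1, 1, 0, 0)
    [10] (0, 3, 14, 2, 2)
    [11] (0, 3, 14, 2, 2)
    [12] (0, 3, 14, 2, 2)
    [13] (13, 0, 8, 4, 1)
    [14] (1, 2, 5, 15, 0)
    [15] (5, 8, 1, 3, 0)
    [16] (8, 2, 0, 9, 1)
    [17] (5, 8, 1, 3, 0)
    [18] (1, 2, 5, 15, 0)
    [19] (6, 1, 1, 0, 0)
    [20] (0, 3, 14, 2, 2)
    [21] (8, 2, 0, 9, 1)
    [22] (6, 1, 1, 0, 0)

The 22 indices split into 6 linkage classes (same alcove rep ⇔ same W_29-dot-orbit):

[[1, 2, 15, 17], [3, 13], [4, 5, 9, 19, 22], [6, 10, 11, 12, 20], [7, 14, 18], [8, 16, 21]]


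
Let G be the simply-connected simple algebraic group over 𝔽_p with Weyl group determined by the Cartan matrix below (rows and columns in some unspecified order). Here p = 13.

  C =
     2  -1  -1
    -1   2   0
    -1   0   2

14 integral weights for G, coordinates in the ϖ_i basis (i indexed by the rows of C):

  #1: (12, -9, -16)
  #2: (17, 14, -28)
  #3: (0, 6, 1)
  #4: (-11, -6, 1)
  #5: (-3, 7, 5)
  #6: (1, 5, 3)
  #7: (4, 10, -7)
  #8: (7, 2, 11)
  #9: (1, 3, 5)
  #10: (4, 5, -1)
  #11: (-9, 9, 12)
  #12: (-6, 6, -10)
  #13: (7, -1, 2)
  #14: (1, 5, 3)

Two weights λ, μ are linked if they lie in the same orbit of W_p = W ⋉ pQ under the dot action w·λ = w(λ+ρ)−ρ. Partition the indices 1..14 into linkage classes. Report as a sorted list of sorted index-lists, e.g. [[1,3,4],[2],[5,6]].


Dynkin diagram of C (from the 4 off-diagonal −1 entries): A_3.

W_13-reps of the 14 weights in Ā_13 (same 3-coord order as C):

  λ_1 → (8, 0, 3) · λ_2 → (2, 6, 4) · λ_3 → (1, 7, 2) · λ_4 → (8, 0, 3) · λ_5 → (2, 6, 4) · λ_6 → (2, 6, 4) · λ_7 → (1, 7, 2) · λ_8 → (1, 7, 2) · λ_9 → (2, 4, 6) · λ_10 → (5, 6, 0) · λ_11 → (8, 0, 3) · λ_12 → (2, 6, 4) · λ_13 → (8, 0, 3) · λ_14 → (2, 6, 4)

The 14 indices split into 5 linkage classes (same alcove rep ⇔ same W_13-dot-orbit):

[[1, 4, 11, 13], [2, 5, 6, 12, 14], [3, 7, 8], [9], [10]]


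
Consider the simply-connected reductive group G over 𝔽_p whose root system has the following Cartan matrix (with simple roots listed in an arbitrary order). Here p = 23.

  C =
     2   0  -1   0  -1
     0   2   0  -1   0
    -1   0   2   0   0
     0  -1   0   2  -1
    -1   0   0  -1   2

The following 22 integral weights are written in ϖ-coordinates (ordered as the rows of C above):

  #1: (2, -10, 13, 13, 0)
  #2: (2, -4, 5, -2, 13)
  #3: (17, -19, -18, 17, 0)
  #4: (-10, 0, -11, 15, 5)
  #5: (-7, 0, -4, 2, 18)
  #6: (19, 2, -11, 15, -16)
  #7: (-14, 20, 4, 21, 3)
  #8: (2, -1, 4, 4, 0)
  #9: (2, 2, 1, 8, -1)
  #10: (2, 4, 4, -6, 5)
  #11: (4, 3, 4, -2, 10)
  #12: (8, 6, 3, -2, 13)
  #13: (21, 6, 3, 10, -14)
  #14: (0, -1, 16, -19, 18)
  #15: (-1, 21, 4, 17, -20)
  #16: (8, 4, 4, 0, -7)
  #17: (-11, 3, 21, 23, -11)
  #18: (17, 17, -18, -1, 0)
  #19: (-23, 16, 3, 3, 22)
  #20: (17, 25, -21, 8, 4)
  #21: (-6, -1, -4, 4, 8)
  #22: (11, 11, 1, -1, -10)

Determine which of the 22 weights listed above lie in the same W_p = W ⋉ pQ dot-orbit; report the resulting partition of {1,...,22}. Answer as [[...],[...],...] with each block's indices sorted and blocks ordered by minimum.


Root system A_5: the 5×5 matrix C matches after relabeling.

Alcove-folded reps (p=23, 22 weights, presented ϖ-order):

    λ_1+ρ ↦ (3, 0, 5, 5, 1)
    λ_2+ρ ↦ (3, 1, 6, 3, 10)
    λ_3+ρ ↦ (1, 4, 3, 0, 1)
    λ_4+ρ ↦ (3, 1, 6, 3, 10)
    λ_5+ρ ↦ (3, 1, 6, 3, 10)
    λ_6+ρ ↦ (5, 2, 4, 1, 10)
    λ_7+ρ ↦ (5, 2, 4, 1, 10)
    λ_8+ρ ↦ (3, 0, 5, 5, 1)
    λ_9+ρ ↦ (3, 3, 2, 9, 0)
    λ_10+ρ ↦ (3, 0, 5, 5, 1)
    λ_11+ρ ↦ (5, 2, 4, 1, 10)
    λ_12+ρ ↦ (3, 1, 6, 3, 10)
    λ_13+ρ ↦ (5, 2, 4, 1, 10)
    λ_14+ρ ↦ (1, 4, 3, 0, 1)
    λ_15+ρ ↦ (1, 4, 3, 0, 1)
    λ_16+ρ ↦ (3, 0, 5, 5, 1)
    λ_17+ρ ↦ (5, 2, 4, 1, 10)
    λ_18+ρ ↦ (1, 4, 3, 0, 1)
    λ_19+ρ ↦ (1, 4, 3, 0, 1)
    λ_20+ρ ↦ (3, 3, 2, 9, 0)
    λ_21+ρ ↦ (3, 0, 5, 5, 1)
    λ_22+ρ ↦ (3, 3, 2, 9, 0)

The 22 indices split into 5 linkage classes (same alcove rep ⇔ same W_23-dot-orbit):

[[1, 8, 10, 16, 21], [2, 4, 5, 12], [3, 14, 15, 18, 19], [6, 7, 11, 13, 17], [9, 20, 22]]
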